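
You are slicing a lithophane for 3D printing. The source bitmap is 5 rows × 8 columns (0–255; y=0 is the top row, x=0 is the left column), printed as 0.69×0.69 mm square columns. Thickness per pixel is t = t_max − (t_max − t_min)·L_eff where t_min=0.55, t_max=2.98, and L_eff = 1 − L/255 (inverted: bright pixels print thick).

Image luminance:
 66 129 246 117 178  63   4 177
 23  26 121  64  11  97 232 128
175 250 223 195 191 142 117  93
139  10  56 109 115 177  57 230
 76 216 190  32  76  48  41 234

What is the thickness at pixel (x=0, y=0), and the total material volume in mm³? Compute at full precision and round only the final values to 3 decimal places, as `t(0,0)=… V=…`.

span = t_max - t_min = 2.98 - 0.55 = 2.430
L(0,0) = 66, L_eff = 1 - 66/255 = 0.741176 (inverted)
t(0,0) = 2.98 - 2.430·0.741176 = 1.179
Σt over all 5·8 pixels = 290897/4250 ≈ 68.4463529
V = pitch²·Σt = 0.69²·290897/4250 = 32.587

t(0,0)=1.179 V=32.587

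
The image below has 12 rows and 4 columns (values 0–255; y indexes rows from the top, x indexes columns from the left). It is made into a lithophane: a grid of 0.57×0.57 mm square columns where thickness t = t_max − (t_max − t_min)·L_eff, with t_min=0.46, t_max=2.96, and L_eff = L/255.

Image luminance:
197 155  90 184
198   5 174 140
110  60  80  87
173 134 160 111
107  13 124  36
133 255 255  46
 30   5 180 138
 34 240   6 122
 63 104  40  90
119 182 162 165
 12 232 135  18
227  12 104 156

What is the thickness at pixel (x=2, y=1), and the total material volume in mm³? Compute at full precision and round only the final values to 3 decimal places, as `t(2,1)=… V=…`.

t(2,1)=1.254 V=28.315

span = t_max - t_min = 2.96 - 0.46 = 2.500
L(2,1) = 174, L_eff = 174/255 = 0.682353
t(2,1) = 2.96 - 2.500·0.682353 = 1.254
Σt over all 12·4 pixels = 222229/2550 ≈ 87.1486275
V = pitch²·Σt = 0.57²·222229/2550 = 28.315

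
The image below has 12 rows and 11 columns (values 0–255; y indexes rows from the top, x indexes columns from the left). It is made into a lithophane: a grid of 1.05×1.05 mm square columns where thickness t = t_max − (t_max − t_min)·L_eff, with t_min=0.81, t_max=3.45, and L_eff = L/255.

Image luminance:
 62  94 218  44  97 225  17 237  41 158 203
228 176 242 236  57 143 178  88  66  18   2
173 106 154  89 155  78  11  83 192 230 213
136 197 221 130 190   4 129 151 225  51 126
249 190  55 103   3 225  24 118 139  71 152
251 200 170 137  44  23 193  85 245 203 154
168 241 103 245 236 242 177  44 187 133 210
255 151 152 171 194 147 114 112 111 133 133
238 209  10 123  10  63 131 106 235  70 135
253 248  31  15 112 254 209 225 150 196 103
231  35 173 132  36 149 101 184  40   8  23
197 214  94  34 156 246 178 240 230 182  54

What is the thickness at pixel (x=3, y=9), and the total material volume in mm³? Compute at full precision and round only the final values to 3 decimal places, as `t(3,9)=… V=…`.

span = t_max - t_min = 3.45 - 0.81 = 2.640
L(3,9) = 15, L_eff = 15/255 = 0.058824
t(3,9) = 3.45 - 2.640·0.058824 = 3.295
Σt over all 12·11 pixels = 111573/425 ≈ 262.5247059
V = pitch²·Σt = 1.05²·111573/425 = 289.433

t(3,9)=3.295 V=289.433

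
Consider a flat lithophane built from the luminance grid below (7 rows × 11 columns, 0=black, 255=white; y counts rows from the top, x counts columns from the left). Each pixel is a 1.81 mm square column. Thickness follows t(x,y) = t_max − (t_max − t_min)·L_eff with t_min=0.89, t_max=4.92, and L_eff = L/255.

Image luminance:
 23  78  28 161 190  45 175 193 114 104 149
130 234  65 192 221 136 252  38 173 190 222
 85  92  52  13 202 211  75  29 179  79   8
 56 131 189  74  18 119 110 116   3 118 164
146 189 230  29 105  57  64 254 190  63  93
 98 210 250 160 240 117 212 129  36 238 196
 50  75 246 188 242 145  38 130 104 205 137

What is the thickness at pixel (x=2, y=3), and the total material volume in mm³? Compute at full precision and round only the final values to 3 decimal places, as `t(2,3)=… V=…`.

span = t_max - t_min = 4.92 - 0.89 = 4.030
L(2,3) = 189, L_eff = 189/255 = 0.741176
t(2,3) = 4.92 - 4.030·0.741176 = 1.933
Σt over all 7·11 pixels = 2794657/12750 ≈ 219.1887843
V = pitch²·Σt = 1.81²·2794657/12750 = 718.084

t(2,3)=1.933 V=718.084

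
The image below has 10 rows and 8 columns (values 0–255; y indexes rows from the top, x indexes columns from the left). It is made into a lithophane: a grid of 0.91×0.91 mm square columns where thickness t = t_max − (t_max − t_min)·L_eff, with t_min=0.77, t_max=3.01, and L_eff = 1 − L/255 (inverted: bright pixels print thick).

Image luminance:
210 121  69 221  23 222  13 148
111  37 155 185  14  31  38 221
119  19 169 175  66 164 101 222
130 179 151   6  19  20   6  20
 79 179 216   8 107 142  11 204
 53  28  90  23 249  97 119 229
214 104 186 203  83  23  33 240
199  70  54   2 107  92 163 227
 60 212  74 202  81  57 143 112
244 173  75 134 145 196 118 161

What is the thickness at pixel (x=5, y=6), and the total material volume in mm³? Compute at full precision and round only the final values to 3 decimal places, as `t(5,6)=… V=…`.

span = t_max - t_min = 3.01 - 0.77 = 2.240
L(5,6) = 23, L_eff = 1 - 23/255 = 0.909804 (inverted)
t(5,6) = 3.01 - 2.240·0.909804 = 0.972
Σt over all 10·8 pixels = 919436/6375 ≈ 144.2252549
V = pitch²·Σt = 0.91²·919436/6375 = 119.433

t(5,6)=0.972 V=119.433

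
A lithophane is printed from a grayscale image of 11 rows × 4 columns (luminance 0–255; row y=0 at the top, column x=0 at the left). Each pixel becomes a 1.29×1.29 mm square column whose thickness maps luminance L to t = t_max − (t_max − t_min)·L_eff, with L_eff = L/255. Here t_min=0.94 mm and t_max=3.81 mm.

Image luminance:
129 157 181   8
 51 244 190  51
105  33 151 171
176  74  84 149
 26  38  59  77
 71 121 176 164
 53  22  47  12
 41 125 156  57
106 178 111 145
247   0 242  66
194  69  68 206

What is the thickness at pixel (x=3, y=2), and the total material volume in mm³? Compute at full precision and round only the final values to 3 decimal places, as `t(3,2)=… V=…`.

span = t_max - t_min = 3.81 - 0.94 = 2.870
L(3,2) = 171, L_eff = 171/255 = 0.670588
t(3,2) = 3.81 - 2.870·0.670588 = 1.885
Σt over all 11·4 pixels = 2888323/25500 ≈ 113.2675686
V = pitch²·Σt = 1.29²·2888323/25500 = 188.489

t(3,2)=1.885 V=188.489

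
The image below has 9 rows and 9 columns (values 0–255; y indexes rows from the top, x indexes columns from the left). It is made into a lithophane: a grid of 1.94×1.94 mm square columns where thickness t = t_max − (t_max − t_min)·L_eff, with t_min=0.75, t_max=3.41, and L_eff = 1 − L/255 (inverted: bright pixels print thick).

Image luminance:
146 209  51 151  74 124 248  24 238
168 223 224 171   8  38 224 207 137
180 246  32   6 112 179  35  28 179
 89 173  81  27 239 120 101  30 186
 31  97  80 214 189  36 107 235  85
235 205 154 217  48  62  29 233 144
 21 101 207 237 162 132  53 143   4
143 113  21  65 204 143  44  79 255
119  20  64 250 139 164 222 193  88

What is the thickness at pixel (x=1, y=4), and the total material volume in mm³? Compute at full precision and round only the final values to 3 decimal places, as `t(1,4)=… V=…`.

t(1,4)=1.762 V=640.667

span = t_max - t_min = 3.41 - 0.75 = 2.660
L(1,4) = 97, L_eff = 1 - 97/255 = 0.619608 (inverted)
t(1,4) = 3.41 - 2.660·0.619608 = 1.762
Σt over all 9·9 pixels = 868159/5100 ≈ 170.2272549
V = pitch²·Σt = 1.94²·868159/5100 = 640.667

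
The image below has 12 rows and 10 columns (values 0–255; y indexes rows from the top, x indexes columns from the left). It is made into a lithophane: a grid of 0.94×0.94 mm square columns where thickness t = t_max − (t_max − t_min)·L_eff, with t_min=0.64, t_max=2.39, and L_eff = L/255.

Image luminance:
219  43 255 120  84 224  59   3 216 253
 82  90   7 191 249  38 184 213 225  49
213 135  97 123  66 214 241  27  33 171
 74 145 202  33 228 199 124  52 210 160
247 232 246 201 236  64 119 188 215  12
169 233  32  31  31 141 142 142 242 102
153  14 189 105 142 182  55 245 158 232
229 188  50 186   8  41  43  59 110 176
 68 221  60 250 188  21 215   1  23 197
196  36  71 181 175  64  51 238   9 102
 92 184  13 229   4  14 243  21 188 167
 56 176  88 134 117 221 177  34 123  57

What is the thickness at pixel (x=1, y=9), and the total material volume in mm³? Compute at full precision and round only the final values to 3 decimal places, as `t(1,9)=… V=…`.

span = t_max - t_min = 2.39 - 0.64 = 1.750
L(1,9) = 36, L_eff = 36/255 = 0.141176
t(1,9) = 2.39 - 1.750·0.141176 = 2.143
Σt over all 12·10 pixels = 30269/170 ≈ 178.0529412
V = pitch²·Σt = 0.94²·30269/170 = 157.328

t(1,9)=2.143 V=157.328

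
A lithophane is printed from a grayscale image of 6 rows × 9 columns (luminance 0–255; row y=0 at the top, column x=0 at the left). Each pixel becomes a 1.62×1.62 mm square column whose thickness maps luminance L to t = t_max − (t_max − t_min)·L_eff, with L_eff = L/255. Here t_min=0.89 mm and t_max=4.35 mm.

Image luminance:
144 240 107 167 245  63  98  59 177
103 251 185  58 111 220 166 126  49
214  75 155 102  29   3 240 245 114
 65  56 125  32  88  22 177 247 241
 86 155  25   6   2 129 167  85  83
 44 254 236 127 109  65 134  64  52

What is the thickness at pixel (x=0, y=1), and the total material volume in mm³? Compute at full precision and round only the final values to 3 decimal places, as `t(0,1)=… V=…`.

span = t_max - t_min = 4.35 - 0.89 = 3.460
L(0,1) = 103, L_eff = 103/255 = 0.403922
t(0,1) = 4.35 - 3.460·0.403922 = 2.952
Σt over all 6·9 pixels = 1849369/12750 ≈ 145.0485490
V = pitch²·Σt = 1.62²·1849369/12750 = 380.665

t(0,1)=2.952 V=380.665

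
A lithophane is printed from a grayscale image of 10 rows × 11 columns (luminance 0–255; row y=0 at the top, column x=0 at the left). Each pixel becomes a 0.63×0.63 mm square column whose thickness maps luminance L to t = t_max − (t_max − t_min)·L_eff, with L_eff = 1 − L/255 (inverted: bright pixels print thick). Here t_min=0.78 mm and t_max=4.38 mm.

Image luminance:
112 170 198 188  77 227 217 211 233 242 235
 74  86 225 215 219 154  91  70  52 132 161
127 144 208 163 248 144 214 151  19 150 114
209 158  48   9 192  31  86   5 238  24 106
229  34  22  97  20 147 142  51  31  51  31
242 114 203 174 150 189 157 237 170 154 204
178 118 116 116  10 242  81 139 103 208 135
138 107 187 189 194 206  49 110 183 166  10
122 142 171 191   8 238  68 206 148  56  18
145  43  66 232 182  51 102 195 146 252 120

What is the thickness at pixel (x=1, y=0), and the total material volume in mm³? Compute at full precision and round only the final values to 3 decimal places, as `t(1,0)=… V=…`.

t(1,0)=3.180 V=118.737

span = t_max - t_min = 4.38 - 0.78 = 3.600
L(1,0) = 170, L_eff = 1 - 170/255 = 0.333333 (inverted)
t(1,0) = 4.38 - 3.600·0.333333 = 3.180
Σt over all 10·11 pixels = 299.16
V = pitch²·Σt = 0.63²·299.16 = 118.737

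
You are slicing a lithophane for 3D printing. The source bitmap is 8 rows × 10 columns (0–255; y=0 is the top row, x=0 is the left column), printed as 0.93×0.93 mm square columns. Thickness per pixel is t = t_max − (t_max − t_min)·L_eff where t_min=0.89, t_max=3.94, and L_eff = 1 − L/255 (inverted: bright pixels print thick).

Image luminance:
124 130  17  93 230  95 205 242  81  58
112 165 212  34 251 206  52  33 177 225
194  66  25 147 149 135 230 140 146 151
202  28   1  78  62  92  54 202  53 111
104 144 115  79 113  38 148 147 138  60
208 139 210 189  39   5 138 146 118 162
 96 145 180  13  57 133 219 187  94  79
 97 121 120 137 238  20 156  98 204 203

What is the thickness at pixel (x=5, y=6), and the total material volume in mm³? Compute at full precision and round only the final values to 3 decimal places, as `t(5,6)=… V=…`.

span = t_max - t_min = 3.94 - 0.89 = 3.050
L(5,6) = 133, L_eff = 1 - 133/255 = 0.478431 (inverted)
t(5,6) = 3.94 - 3.050·0.478431 = 2.481
Σt over all 8·10 pixels = 195173/1020 ≈ 191.3460784
V = pitch²·Σt = 0.93²·195173/1020 = 165.495

t(5,6)=2.481 V=165.495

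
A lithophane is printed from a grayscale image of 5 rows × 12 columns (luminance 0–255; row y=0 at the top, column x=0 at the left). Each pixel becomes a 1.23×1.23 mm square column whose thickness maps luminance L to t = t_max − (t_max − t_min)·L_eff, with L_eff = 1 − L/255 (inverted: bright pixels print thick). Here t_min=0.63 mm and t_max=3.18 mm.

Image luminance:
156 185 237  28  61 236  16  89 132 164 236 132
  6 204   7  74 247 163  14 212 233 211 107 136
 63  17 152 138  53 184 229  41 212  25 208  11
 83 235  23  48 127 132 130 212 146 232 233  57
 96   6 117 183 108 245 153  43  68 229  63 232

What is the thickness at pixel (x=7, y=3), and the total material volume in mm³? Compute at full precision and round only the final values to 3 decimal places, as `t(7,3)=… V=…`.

span = t_max - t_min = 3.18 - 0.63 = 2.550
L(7,3) = 212, L_eff = 1 - 212/255 = 0.168627 (inverted)
t(7,3) = 3.18 - 2.550·0.168627 = 2.750
Σt over all 5·12 pixels = 116
V = pitch²·Σt = 1.23²·116 = 175.496

t(7,3)=2.750 V=175.496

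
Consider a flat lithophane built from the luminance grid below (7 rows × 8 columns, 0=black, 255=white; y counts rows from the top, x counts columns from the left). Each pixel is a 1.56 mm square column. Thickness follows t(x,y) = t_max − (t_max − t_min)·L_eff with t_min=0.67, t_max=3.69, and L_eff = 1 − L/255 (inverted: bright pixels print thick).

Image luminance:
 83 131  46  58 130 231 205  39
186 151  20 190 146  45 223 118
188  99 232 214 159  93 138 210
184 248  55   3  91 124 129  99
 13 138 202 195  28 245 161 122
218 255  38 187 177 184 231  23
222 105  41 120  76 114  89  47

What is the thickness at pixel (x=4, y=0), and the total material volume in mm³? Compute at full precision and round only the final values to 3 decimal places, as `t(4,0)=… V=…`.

span = t_max - t_min = 3.69 - 0.67 = 3.020
L(4,0) = 130, L_eff = 1 - 130/255 = 0.490196 (inverted)
t(4,0) = 3.69 - 3.020·0.490196 = 2.210
Σt over all 7·8 pixels = 1610729/12750 ≈ 126.3316863
V = pitch²·Σt = 1.56²·1610729/12750 = 307.441

t(4,0)=2.210 V=307.441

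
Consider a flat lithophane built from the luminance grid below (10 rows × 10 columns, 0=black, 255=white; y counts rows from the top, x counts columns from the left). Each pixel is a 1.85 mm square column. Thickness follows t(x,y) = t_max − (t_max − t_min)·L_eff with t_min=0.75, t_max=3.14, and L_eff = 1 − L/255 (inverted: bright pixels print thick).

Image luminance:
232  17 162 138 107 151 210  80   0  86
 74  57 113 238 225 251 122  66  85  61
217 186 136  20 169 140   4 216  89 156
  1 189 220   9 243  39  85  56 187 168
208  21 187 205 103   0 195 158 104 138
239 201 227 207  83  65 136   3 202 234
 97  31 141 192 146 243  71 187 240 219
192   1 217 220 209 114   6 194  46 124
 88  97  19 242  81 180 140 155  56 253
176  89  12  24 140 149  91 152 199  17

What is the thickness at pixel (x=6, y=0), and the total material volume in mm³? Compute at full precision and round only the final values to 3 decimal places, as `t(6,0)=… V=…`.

t(6,0)=2.718 V=679.181

span = t_max - t_min = 3.14 - 0.75 = 2.390
L(6,0) = 210, L_eff = 1 - 210/255 = 0.176471 (inverted)
t(6,0) = 3.14 - 2.390·0.176471 = 2.718
Σt over all 10·10 pixels = 5060369/25500 ≈ 198.4458431
V = pitch²·Σt = 1.85²·5060369/25500 = 679.181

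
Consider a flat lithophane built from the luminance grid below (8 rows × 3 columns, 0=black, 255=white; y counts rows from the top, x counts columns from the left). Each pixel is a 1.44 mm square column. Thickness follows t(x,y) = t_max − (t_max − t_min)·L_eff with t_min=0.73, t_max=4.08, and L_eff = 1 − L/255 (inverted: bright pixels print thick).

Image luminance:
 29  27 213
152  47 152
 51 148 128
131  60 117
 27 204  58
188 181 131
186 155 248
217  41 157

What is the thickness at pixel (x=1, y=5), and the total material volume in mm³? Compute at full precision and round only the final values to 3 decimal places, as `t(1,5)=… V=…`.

t(1,5)=3.108 V=119.361

span = t_max - t_min = 4.08 - 0.73 = 3.350
L(1,5) = 181, L_eff = 1 - 181/255 = 0.290196 (inverted)
t(1,5) = 4.08 - 3.350·0.290196 = 3.108
Σt over all 8·3 pixels = 24464/425 ≈ 57.5623529
V = pitch²·Σt = 1.44²·24464/425 = 119.361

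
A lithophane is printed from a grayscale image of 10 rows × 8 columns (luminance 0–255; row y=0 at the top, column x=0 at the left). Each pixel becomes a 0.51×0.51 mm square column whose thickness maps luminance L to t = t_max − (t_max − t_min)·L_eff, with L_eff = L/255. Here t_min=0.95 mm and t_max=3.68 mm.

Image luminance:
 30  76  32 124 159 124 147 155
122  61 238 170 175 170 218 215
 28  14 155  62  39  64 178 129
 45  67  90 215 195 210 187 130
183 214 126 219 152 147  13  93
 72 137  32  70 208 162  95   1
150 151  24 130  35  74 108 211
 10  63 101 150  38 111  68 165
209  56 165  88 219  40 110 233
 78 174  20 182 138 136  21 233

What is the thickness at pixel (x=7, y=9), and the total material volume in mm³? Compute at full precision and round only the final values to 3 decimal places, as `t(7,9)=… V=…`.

span = t_max - t_min = 3.68 - 0.95 = 2.730
L(7,9) = 233, L_eff = 233/255 = 0.913725
t(7,9) = 3.68 - 2.730·0.913725 = 1.186
Σt over all 10·8 pixels = 191.206
V = pitch²·Σt = 0.51²·191.206 = 49.733

t(7,9)=1.186 V=49.733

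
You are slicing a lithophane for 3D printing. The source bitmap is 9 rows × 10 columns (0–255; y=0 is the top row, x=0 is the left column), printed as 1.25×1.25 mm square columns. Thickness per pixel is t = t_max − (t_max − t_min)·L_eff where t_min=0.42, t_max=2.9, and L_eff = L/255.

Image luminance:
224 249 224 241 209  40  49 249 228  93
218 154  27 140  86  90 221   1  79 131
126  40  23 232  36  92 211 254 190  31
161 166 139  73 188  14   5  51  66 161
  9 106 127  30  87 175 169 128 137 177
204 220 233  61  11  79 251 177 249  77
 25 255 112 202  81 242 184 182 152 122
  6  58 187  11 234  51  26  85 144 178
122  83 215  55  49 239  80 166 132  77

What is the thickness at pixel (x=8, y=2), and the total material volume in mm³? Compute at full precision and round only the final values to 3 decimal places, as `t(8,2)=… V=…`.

t(8,2)=1.052 V=230.413

span = t_max - t_min = 2.9 - 0.42 = 2.480
L(8,2) = 190, L_eff = 190/255 = 0.745098
t(8,2) = 2.9 - 2.480·0.745098 = 1.052
Σt over all 9·10 pixels = 940087/6375 ≈ 147.4646275
V = pitch²·Σt = 1.25²·940087/6375 = 230.413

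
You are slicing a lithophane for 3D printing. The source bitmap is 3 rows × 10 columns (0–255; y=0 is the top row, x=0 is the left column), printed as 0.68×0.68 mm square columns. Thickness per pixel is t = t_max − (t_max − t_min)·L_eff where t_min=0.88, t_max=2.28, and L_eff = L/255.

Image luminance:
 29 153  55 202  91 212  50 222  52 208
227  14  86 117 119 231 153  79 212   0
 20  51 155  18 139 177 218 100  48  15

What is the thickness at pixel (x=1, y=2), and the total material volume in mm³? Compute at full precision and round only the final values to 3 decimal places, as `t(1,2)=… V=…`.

span = t_max - t_min = 2.28 - 0.88 = 1.400
L(1,2) = 51, L_eff = 51/255 = 0.200000
t(1,2) = 2.28 - 1.400·0.200000 = 2.000
Σt over all 3·10 pixels = 21013/425 ≈ 49.4423529
V = pitch²·Σt = 0.68²·21013/425 = 22.862

t(1,2)=2.000 V=22.862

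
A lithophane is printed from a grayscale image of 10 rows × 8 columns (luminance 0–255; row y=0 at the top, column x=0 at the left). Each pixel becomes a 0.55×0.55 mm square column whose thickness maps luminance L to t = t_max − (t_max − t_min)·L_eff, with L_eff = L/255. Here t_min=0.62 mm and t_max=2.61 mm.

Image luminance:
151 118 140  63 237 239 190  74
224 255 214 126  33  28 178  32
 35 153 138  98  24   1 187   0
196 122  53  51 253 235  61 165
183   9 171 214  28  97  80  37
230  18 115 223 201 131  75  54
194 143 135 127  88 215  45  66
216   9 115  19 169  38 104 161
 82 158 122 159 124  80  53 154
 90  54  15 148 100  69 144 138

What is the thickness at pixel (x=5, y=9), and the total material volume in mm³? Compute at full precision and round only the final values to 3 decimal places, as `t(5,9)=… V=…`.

t(5,9)=2.072 V=40.797

span = t_max - t_min = 2.61 - 0.62 = 1.990
L(5,9) = 69, L_eff = 69/255 = 0.270588
t(5,9) = 2.61 - 1.990·0.270588 = 2.072
Σt over all 10·8 pixels = 573179/4250 ≈ 134.8656471
V = pitch²·Σt = 0.55²·573179/4250 = 40.797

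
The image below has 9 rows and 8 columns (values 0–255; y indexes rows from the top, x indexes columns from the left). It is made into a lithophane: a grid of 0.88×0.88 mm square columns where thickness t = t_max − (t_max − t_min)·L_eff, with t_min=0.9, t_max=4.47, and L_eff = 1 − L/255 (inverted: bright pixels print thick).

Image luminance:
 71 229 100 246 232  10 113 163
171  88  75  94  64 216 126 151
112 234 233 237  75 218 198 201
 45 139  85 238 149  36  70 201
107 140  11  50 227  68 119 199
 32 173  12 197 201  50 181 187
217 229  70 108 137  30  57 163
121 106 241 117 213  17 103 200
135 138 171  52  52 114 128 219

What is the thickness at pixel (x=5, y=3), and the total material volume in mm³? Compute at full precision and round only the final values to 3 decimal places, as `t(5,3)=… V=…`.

span = t_max - t_min = 4.47 - 0.9 = 3.570
L(5,3) = 36, L_eff = 1 - 36/255 = 0.858824 (inverted)
t(5,3) = 4.47 - 3.570·0.858824 = 1.404
Σt over all 9·8 pixels = 200.768
V = pitch²·Σt = 0.88²·200.768 = 155.475

t(5,3)=1.404 V=155.475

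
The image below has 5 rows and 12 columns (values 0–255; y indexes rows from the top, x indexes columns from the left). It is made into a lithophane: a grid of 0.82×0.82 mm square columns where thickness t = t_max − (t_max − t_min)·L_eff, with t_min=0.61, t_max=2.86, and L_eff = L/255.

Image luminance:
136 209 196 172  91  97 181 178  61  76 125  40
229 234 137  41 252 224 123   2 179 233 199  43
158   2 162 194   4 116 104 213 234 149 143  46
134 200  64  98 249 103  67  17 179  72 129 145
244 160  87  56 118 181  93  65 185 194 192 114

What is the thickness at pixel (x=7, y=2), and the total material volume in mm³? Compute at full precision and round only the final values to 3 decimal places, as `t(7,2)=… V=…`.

span = t_max - t_min = 2.86 - 0.61 = 2.250
L(7,2) = 213, L_eff = 213/255 = 0.835294
t(7,2) = 2.86 - 2.250·0.835294 = 0.981
Σt over all 5·12 pixels = 33957/340 ≈ 99.8735294
V = pitch²·Σt = 0.82²·33957/340 = 67.155

t(7,2)=0.981 V=67.155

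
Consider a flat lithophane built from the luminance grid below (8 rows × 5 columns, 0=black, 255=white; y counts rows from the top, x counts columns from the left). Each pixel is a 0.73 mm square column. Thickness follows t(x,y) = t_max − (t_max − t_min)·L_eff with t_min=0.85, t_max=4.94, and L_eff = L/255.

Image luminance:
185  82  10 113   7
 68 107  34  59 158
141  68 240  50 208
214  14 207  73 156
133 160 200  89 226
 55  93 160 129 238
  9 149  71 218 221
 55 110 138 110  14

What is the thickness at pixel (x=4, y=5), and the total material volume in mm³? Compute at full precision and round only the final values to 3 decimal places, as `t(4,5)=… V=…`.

span = t_max - t_min = 4.94 - 0.85 = 4.090
L(4,5) = 238, L_eff = 238/255 = 0.933333
t(4,5) = 4.94 - 4.090·0.933333 = 1.123
Σt over all 8·5 pixels = 771763/6375 ≈ 121.0608627
V = pitch²·Σt = 0.73²·771763/6375 = 64.513

t(4,5)=1.123 V=64.513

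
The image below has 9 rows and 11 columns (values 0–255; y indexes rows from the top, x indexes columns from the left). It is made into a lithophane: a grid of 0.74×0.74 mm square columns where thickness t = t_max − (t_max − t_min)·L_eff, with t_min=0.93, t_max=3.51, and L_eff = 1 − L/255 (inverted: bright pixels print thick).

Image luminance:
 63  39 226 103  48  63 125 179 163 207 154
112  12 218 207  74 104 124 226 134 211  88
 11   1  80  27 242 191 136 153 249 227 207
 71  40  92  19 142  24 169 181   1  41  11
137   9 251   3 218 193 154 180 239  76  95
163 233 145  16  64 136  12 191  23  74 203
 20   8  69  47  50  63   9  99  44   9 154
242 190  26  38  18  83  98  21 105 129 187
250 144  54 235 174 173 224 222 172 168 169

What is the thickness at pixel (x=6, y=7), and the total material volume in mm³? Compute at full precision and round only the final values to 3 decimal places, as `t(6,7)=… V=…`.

t(6,7)=1.922 V=115.263

span = t_max - t_min = 3.51 - 0.93 = 2.580
L(6,7) = 98, L_eff = 1 - 98/255 = 0.615686 (inverted)
t(6,7) = 3.51 - 2.580·0.615686 = 1.922
Σt over all 9·11 pixels = 1789139/8500 ≈ 210.4869412
V = pitch²·Σt = 0.74²·1789139/8500 = 115.263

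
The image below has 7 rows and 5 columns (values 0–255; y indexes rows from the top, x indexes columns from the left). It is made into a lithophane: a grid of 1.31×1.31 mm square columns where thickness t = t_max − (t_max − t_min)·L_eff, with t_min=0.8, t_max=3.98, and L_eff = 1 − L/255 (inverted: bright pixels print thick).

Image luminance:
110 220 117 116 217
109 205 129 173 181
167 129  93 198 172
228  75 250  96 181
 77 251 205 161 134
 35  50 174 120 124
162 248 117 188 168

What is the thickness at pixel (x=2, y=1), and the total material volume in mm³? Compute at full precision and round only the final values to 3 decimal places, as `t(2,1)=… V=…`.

t(2,1)=2.409 V=163.187

span = t_max - t_min = 3.98 - 0.8 = 3.180
L(2,1) = 129, L_eff = 1 - 129/255 = 0.494118 (inverted)
t(2,1) = 3.98 - 3.180·0.494118 = 2.409
Σt over all 7·5 pixels = 40414/425 ≈ 95.0917647
V = pitch²·Σt = 1.31²·40414/425 = 163.187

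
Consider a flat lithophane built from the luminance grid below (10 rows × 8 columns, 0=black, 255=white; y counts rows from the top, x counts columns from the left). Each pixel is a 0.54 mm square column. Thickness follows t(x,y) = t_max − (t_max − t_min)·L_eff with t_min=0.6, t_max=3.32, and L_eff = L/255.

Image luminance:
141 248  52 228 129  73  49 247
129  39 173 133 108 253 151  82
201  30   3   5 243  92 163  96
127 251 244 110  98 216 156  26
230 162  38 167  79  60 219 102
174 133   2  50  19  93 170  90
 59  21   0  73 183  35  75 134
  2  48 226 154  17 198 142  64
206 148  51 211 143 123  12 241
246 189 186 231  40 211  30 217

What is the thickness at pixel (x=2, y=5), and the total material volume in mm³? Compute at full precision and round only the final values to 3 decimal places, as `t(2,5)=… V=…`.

span = t_max - t_min = 3.32 - 0.6 = 2.720
L(2,5) = 2, L_eff = 2/255 = 0.007843
t(2,5) = 3.32 - 2.720·0.007843 = 3.299
Σt over all 10·8 pixels = 2384/15 ≈ 158.9333333
V = pitch²·Σt = 0.54²·2384/15 = 46.345

t(2,5)=3.299 V=46.345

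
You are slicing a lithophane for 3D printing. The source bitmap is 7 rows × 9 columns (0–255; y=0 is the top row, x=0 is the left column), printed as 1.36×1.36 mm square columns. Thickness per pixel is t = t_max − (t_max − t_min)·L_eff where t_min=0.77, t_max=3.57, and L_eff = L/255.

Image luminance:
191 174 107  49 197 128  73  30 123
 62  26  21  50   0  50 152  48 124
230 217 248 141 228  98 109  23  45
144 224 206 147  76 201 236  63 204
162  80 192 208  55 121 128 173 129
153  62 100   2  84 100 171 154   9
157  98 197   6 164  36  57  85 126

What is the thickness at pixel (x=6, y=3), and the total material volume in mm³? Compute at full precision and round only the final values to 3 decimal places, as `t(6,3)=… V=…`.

t(6,3)=0.979 V=264.608

span = t_max - t_min = 3.57 - 0.77 = 2.800
L(6,3) = 236, L_eff = 236/255 = 0.925490
t(6,3) = 3.57 - 2.800·0.925490 = 0.979
Σt over all 7·9 pixels = 729617/5100 ≈ 143.0621569
V = pitch²·Σt = 1.36²·729617/5100 = 264.608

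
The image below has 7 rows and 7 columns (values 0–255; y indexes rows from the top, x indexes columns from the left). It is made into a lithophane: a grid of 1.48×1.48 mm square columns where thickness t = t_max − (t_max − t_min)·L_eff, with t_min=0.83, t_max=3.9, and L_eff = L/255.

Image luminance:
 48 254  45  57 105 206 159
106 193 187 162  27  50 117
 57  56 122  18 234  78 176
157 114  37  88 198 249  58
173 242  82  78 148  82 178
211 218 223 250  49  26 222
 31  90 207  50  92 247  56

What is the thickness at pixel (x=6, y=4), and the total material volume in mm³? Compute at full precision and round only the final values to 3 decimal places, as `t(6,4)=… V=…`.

t(6,4)=1.757 V=252.107

span = t_max - t_min = 3.9 - 0.83 = 3.070
L(6,4) = 178, L_eff = 178/255 = 0.698039
t(6,4) = 3.9 - 3.070·0.698039 = 1.757
Σt over all 7·7 pixels = 2934959/25500 ≈ 115.0964314
V = pitch²·Σt = 1.48²·2934959/25500 = 252.107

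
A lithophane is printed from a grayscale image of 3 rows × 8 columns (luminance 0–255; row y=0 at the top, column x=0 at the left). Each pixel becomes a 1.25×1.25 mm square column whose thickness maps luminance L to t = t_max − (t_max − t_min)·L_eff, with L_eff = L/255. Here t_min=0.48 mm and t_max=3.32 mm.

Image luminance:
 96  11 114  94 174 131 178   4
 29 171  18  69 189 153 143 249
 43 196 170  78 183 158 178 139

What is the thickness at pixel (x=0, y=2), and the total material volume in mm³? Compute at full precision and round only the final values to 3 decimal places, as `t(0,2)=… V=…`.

span = t_max - t_min = 3.32 - 0.48 = 2.840
L(0,2) = 43, L_eff = 43/255 = 0.168627
t(0,2) = 3.32 - 2.840·0.168627 = 2.841
Σt over all 3·8 pixels = 297232/6375 ≈ 46.6246275
V = pitch²·Σt = 1.25²·297232/6375 = 72.851

t(0,2)=2.841 V=72.851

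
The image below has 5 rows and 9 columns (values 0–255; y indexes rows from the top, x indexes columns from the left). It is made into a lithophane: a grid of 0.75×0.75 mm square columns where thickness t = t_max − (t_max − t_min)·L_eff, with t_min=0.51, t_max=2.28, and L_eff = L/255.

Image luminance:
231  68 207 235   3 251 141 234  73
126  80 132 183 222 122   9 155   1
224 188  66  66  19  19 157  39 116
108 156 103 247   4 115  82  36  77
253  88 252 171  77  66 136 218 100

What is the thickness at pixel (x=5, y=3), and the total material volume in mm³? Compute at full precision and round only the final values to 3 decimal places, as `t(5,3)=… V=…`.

t(5,3)=1.482 V=35.629

span = t_max - t_min = 2.28 - 0.51 = 1.770
L(5,3) = 115, L_eff = 115/255 = 0.450980
t(5,3) = 2.28 - 1.770·0.450980 = 1.482
Σt over all 5·9 pixels = 134599/2125 ≈ 63.3407059
V = pitch²·Σt = 0.75²·134599/2125 = 35.629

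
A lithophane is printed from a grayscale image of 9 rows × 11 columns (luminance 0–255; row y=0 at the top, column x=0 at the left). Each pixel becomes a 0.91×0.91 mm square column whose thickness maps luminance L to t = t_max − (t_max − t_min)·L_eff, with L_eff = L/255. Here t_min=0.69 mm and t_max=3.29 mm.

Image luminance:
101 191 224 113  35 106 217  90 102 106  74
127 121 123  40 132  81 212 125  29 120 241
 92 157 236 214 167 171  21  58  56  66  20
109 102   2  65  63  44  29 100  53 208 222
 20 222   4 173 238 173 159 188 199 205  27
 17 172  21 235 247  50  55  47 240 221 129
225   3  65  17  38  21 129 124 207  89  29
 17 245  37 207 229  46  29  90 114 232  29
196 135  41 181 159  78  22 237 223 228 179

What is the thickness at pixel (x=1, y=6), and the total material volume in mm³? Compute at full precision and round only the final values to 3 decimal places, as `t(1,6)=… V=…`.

span = t_max - t_min = 3.29 - 0.69 = 2.600
L(1,6) = 3, L_eff = 3/255 = 0.011765
t(1,6) = 3.29 - 2.600·0.011765 = 3.259
Σt over all 9·11 pixels = 208381/1020 ≈ 204.2950980
V = pitch²·Σt = 0.91²·208381/1020 = 169.177

t(1,6)=3.259 V=169.177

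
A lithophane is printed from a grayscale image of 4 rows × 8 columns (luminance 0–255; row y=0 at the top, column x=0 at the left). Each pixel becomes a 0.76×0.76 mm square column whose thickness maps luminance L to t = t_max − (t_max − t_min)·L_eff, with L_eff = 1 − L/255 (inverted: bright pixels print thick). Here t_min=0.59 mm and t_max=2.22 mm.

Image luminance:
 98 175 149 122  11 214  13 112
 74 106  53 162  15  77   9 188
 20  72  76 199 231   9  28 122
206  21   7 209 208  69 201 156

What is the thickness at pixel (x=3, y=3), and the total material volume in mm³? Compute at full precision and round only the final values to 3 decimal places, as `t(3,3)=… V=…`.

span = t_max - t_min = 2.22 - 0.59 = 1.630
L(3,3) = 209, L_eff = 1 - 209/255 = 0.180392 (inverted)
t(3,3) = 2.22 - 1.630·0.180392 = 1.926
Σt over all 4·8 pixels = 259399/6375 ≈ 40.6900392
V = pitch²·Σt = 0.76²·259399/6375 = 23.503

t(3,3)=1.926 V=23.503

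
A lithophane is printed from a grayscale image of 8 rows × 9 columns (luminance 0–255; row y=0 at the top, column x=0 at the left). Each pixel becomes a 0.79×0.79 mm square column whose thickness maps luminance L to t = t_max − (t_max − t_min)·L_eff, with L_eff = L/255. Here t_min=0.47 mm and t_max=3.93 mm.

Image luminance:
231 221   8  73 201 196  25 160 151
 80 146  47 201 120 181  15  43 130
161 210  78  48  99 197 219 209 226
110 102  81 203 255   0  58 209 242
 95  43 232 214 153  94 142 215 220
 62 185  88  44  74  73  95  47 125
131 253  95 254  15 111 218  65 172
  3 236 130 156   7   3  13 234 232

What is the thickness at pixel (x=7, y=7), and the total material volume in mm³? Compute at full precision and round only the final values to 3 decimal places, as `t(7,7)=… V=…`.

span = t_max - t_min = 3.93 - 0.47 = 3.460
L(7,7) = 234, L_eff = 234/255 = 0.917647
t(7,7) = 3.93 - 3.460·0.917647 = 0.755
Σt over all 8·9 pixels = 131353/850 ≈ 154.5329412
V = pitch²·Σt = 0.79²·131353/850 = 96.444

t(7,7)=0.755 V=96.444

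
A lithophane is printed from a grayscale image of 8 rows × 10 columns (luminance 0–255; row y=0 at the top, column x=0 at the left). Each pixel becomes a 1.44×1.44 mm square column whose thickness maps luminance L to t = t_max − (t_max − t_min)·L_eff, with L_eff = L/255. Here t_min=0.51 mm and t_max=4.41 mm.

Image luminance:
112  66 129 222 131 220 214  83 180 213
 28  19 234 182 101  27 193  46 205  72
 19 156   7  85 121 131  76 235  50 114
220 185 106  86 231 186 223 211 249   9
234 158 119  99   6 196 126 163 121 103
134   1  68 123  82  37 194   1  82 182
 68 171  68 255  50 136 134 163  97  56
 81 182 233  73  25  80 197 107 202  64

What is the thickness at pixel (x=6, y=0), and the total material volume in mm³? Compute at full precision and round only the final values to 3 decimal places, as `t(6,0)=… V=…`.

span = t_max - t_min = 4.41 - 0.51 = 3.900
L(6,0) = 214, L_eff = 214/255 = 0.839216
t(6,0) = 4.41 - 3.900·0.839216 = 1.137
Σt over all 8·10 pixels = 84628/425 ≈ 199.1247059
V = pitch²·Σt = 1.44²·84628/425 = 412.905

t(6,0)=1.137 V=412.905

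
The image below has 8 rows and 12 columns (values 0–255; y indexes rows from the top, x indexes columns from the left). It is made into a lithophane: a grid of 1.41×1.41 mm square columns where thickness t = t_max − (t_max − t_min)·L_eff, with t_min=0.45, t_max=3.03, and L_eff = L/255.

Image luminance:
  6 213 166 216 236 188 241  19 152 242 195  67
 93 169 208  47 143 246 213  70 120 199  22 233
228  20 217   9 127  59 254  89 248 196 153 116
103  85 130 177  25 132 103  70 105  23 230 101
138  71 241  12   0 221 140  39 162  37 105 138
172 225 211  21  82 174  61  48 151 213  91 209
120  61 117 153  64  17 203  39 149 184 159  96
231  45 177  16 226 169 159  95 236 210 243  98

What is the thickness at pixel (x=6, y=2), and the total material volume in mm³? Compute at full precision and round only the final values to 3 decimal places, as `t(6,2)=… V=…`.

span = t_max - t_min = 3.03 - 0.45 = 2.580
L(6,2) = 254, L_eff = 254/255 = 0.996078
t(6,2) = 3.03 - 2.580·0.996078 = 0.460
Σt over all 8·12 pixels = 680121/4250 ≈ 160.0284706
V = pitch²·Σt = 1.41²·680121/4250 = 318.153

t(6,2)=0.460 V=318.153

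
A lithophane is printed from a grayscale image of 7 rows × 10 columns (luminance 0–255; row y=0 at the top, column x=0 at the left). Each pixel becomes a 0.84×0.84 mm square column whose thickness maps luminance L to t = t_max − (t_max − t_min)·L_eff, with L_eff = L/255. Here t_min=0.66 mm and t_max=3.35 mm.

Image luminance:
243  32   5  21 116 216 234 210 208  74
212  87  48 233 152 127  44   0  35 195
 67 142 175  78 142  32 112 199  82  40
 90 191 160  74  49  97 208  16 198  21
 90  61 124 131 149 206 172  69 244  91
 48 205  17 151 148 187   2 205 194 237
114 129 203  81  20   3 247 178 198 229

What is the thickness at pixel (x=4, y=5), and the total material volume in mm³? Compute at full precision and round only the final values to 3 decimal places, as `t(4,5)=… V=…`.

t(4,5)=1.789 V=99.976

span = t_max - t_min = 3.35 - 0.66 = 2.690
L(4,5) = 148, L_eff = 148/255 = 0.580392
t(4,5) = 3.35 - 2.690·0.580392 = 1.789
Σt over all 7·10 pixels = 903272/6375 ≈ 141.6897255
V = pitch²·Σt = 0.84²·903272/6375 = 99.976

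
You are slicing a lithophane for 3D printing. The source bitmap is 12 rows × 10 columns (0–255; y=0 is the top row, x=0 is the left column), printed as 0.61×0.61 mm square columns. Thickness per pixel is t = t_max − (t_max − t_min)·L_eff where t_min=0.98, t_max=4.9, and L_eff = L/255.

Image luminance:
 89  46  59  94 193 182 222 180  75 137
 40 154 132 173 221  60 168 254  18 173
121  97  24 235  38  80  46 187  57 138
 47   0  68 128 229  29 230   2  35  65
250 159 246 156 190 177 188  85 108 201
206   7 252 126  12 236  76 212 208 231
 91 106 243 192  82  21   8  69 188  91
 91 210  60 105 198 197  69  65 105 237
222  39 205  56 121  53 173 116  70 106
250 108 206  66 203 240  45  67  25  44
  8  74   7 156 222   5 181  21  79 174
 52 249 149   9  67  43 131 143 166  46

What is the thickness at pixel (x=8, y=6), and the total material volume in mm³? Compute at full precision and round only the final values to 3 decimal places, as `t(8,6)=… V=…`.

t(8,6)=2.010 V=134.841

span = t_max - t_min = 4.9 - 0.98 = 3.920
L(8,6) = 188, L_eff = 188/255 = 0.737255
t(8,6) = 4.9 - 3.920·0.737255 = 2.010
Σt over all 12·10 pixels = 2310154/6375 ≈ 362.3770980
V = pitch²·Σt = 0.61²·2310154/6375 = 134.841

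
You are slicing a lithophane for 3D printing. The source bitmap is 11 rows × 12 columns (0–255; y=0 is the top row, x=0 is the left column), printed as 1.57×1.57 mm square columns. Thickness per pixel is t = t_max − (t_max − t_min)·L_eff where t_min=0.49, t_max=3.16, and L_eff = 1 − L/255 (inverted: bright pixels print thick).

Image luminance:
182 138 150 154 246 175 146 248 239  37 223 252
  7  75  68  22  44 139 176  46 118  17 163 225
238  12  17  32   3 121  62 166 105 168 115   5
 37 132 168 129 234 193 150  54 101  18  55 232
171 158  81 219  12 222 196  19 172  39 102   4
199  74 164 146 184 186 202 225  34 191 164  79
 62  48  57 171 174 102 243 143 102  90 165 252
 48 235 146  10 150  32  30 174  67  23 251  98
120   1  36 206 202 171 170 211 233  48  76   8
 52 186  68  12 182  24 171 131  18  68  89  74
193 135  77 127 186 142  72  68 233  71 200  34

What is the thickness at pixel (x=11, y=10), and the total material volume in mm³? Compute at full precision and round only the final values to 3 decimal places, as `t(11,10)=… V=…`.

t(11,10)=0.846 V=573.612

span = t_max - t_min = 3.16 - 0.49 = 2.670
L(11,10) = 34, L_eff = 1 - 34/255 = 0.866667 (inverted)
t(11,10) = 3.16 - 2.670·0.866667 = 0.846
Σt over all 11·12 pixels = 232.712
V = pitch²·Σt = 1.57²·232.712 = 573.612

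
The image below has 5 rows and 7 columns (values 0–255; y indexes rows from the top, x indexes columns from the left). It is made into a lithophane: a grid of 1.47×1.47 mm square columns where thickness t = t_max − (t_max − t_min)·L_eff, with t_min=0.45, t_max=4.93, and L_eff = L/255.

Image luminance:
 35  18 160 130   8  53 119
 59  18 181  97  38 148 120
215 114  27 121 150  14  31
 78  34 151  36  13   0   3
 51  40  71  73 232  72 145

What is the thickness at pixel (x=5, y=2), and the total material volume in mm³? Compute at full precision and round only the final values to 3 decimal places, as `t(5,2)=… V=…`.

t(5,2)=4.684 V=264.476

span = t_max - t_min = 4.93 - 0.45 = 4.480
L(5,2) = 14, L_eff = 14/255 = 0.054902
t(5,2) = 4.93 - 4.480·0.054902 = 4.684
Σt over all 5·7 pixels = 624197/5100 ≈ 122.3915686
V = pitch²·Σt = 1.47²·624197/5100 = 264.476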